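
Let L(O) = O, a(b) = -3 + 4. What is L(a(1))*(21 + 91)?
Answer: 112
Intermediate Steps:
a(b) = 1
L(a(1))*(21 + 91) = 1*(21 + 91) = 1*112 = 112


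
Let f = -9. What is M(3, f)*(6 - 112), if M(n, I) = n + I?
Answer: 636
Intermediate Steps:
M(n, I) = I + n
M(3, f)*(6 - 112) = (-9 + 3)*(6 - 112) = -6*(-106) = 636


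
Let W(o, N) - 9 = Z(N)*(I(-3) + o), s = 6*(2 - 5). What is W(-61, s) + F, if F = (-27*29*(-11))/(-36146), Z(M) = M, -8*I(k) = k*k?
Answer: 7406721/6572 ≈ 1127.0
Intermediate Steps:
I(k) = -k**2/8 (I(k) = -k*k/8 = -k**2/8)
s = -18 (s = 6*(-3) = -18)
W(o, N) = 9 + N*(-9/8 + o) (W(o, N) = 9 + N*(-1/8*(-3)**2 + o) = 9 + N*(-1/8*9 + o) = 9 + N*(-9/8 + o))
F = -783/3286 (F = -783*(-11)*(-1/36146) = 8613*(-1/36146) = -783/3286 ≈ -0.23828)
W(-61, s) + F = (9 - 9/8*(-18) - 18*(-61)) - 783/3286 = (9 + 81/4 + 1098) - 783/3286 = 4509/4 - 783/3286 = 7406721/6572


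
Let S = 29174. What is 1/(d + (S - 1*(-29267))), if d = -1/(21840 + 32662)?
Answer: 54502/3185151381 ≈ 1.7111e-5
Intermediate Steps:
d = -1/54502 ≈ -1.8348e-5
1/(d + (S - 1*(-29267))) = 1/(-1/54502 + (29174 - 1*(-29267))) = 1/(-1/54502 + (29174 + 29267)) = 1/(-1/54502 + 58441) = 1/(3185151381/54502) = 54502/3185151381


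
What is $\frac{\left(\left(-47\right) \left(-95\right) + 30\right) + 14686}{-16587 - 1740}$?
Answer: $- \frac{19181}{18327} \approx -1.0466$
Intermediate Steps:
$\frac{\left(\left(-47\right) \left(-95\right) + 30\right) + 14686}{-16587 - 1740} = \frac{\left(4465 + 30\right) + 14686}{-18327} = \left(4495 + 14686\right) \left(- \frac{1}{18327}\right) = 19181 \left(- \frac{1}{18327}\right) = - \frac{19181}{18327}$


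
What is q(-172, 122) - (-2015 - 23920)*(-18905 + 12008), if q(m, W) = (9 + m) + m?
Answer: -178874030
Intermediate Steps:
q(m, W) = 9 + 2*m
q(-172, 122) - (-2015 - 23920)*(-18905 + 12008) = (9 + 2*(-172)) - (-2015 - 23920)*(-18905 + 12008) = (9 - 344) - (-25935)*(-6897) = -335 - 1*178873695 = -335 - 178873695 = -178874030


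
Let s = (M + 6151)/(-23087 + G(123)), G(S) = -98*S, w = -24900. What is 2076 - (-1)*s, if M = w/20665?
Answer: 301488158125/145237753 ≈ 2075.8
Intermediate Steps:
M = -4980/4133 (M = -24900/20665 = -24900*1/20665 = -4980/4133 ≈ -1.2049)
s = -25417103/145237753 (s = (-4980/4133 + 6151)/(-23087 - 98*123) = 25417103/(4133*(-23087 - 12054)) = (25417103/4133)/(-35141) = (25417103/4133)*(-1/35141) = -25417103/145237753 ≈ -0.17500)
2076 - (-1)*s = 2076 - (-1)*(-25417103)/145237753 = 2076 - 1*25417103/145237753 = 2076 - 25417103/145237753 = 301488158125/145237753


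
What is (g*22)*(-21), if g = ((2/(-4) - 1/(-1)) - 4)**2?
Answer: -11319/2 ≈ -5659.5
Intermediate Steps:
g = 49/4 (g = ((2*(-1/4) - 1*(-1)) - 4)**2 = ((-1/2 + 1) - 4)**2 = (1/2 - 4)**2 = (-7/2)**2 = 49/4 ≈ 12.250)
(g*22)*(-21) = ((49/4)*22)*(-21) = (539/2)*(-21) = -11319/2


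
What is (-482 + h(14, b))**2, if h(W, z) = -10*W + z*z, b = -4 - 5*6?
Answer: 285156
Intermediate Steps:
b = -34 (b = -4 - 30 = -34)
h(W, z) = z**2 - 10*W (h(W, z) = -10*W + z**2 = z**2 - 10*W)
(-482 + h(14, b))**2 = (-482 + ((-34)**2 - 10*14))**2 = (-482 + (1156 - 140))**2 = (-482 + 1016)**2 = 534**2 = 285156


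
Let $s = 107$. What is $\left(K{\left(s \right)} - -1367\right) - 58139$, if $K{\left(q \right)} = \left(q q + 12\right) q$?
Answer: $1169555$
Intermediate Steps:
$K{\left(q \right)} = q \left(12 + q^{2}\right)$ ($K{\left(q \right)} = \left(q^{2} + 12\right) q = \left(12 + q^{2}\right) q = q \left(12 + q^{2}\right)$)
$\left(K{\left(s \right)} - -1367\right) - 58139 = \left(107 \left(12 + 107^{2}\right) - -1367\right) - 58139 = \left(107 \left(12 + 11449\right) + \left(-75436 + 76803\right)\right) - 58139 = \left(107 \cdot 11461 + 1367\right) - 58139 = \left(1226327 + 1367\right) - 58139 = 1227694 - 58139 = 1169555$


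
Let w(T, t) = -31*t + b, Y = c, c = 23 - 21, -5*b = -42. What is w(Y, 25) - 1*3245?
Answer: -20058/5 ≈ -4011.6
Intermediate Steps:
b = 42/5 (b = -1/5*(-42) = 42/5 ≈ 8.4000)
c = 2
Y = 2
w(T, t) = 42/5 - 31*t (w(T, t) = -31*t + 42/5 = 42/5 - 31*t)
w(Y, 25) - 1*3245 = (42/5 - 31*25) - 1*3245 = (42/5 - 775) - 3245 = -3833/5 - 3245 = -20058/5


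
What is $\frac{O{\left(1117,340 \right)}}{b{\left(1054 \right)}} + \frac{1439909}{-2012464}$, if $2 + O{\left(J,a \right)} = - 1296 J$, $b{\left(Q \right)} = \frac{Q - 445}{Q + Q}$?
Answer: $- \frac{6141261118755589}{1225590576} \approx -5.0109 \cdot 10^{6}$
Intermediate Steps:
$b{\left(Q \right)} = \frac{-445 + Q}{2 Q}$
$O{\left(J,a \right)} = -2 - 1296 J$
$\frac{O{\left(1117,340 \right)}}{b{\left(1054 \right)}} + \frac{1439909}{-2012464} = \frac{-2 - 1447632}{\frac{1}{2} \cdot \frac{1}{1054} \left(-445 + 1054\right)} + \frac{1439909}{-2012464} = \frac{-2 - 1447632}{\frac{1}{2} \cdot \frac{1}{1054} \cdot 609} + 1439909 \left(- \frac{1}{2012464}\right) = - \frac{1447634}{\frac{609}{2108}} - \frac{1439909}{2012464} = \left(-1447634\right) \frac{2108}{609} - \frac{1439909}{2012464} = - \frac{3051612472}{609} - \frac{1439909}{2012464} = - \frac{6141261118755589}{1225590576}$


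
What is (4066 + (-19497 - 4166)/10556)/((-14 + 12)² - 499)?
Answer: -4766337/580580 ≈ -8.2096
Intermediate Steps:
(4066 + (-19497 - 4166)/10556)/((-14 + 12)² - 499) = (4066 - 23663*1/10556)/((-2)² - 499) = (4066 - 23663/10556)/(4 - 499) = (42897033/10556)/(-495) = (42897033/10556)*(-1/495) = -4766337/580580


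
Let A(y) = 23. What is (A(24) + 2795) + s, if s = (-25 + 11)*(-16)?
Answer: 3042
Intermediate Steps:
s = 224 (s = -14*(-16) = 224)
(A(24) + 2795) + s = (23 + 2795) + 224 = 2818 + 224 = 3042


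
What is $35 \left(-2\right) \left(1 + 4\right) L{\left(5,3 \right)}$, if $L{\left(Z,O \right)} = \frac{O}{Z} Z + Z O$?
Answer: $-6300$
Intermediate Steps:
$L{\left(Z,O \right)} = O + O Z$
$35 \left(-2\right) \left(1 + 4\right) L{\left(5,3 \right)} = 35 \left(-2\right) \left(1 + 4\right) 3 \left(1 + 5\right) = - 70 \cdot 5 \cdot 3 \cdot 6 = - 70 \cdot 5 \cdot 18 = \left(-70\right) 90 = -6300$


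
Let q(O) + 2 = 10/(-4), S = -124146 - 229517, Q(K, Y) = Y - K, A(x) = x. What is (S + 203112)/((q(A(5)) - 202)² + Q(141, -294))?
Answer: -602204/168829 ≈ -3.5669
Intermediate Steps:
S = -353663
q(O) = -9/2 (q(O) = -2 + 10/(-4) = -2 + 10*(-¼) = -2 - 5/2 = -9/2)
(S + 203112)/((q(A(5)) - 202)² + Q(141, -294)) = (-353663 + 203112)/((-9/2 - 202)² + (-294 - 1*141)) = -150551/((-413/2)² + (-294 - 141)) = -150551/(170569/4 - 435) = -150551/168829/4 = -150551*4/168829 = -602204/168829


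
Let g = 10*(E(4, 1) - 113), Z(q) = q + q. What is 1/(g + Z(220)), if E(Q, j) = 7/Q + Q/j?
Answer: -2/1265 ≈ -0.0015810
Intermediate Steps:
Z(q) = 2*q
g = -2145/2 (g = 10*((7/4 + 4/1) - 113) = 10*((7*(¼) + 4*1) - 113) = 10*((7/4 + 4) - 113) = 10*(23/4 - 113) = 10*(-429/4) = -2145/2 ≈ -1072.5)
1/(g + Z(220)) = 1/(-2145/2 + 2*220) = 1/(-2145/2 + 440) = 1/(-1265/2) = -2/1265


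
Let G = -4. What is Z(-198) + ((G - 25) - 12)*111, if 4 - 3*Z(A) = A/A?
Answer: -4550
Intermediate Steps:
Z(A) = 1 (Z(A) = 4/3 - A/(3*A) = 4/3 - ⅓*1 = 4/3 - ⅓ = 1)
Z(-198) + ((G - 25) - 12)*111 = 1 + ((-4 - 25) - 12)*111 = 1 + (-29 - 12)*111 = 1 - 41*111 = 1 - 4551 = -4550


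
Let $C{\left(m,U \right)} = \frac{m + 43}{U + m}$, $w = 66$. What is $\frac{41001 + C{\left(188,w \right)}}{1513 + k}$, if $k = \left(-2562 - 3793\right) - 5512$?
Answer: $- \frac{10414485}{2629916} \approx -3.96$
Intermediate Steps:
$C{\left(m,U \right)} = \frac{43 + m}{U + m}$
$k = -11867$ ($k = -6355 + \left(-8061 + 2549\right) = -6355 - 5512 = -11867$)
$\frac{41001 + C{\left(188,w \right)}}{1513 + k} = \frac{41001 + \frac{43 + 188}{66 + 188}}{1513 - 11867} = \frac{41001 + \frac{1}{254} \cdot 231}{-10354} = \left(41001 + \frac{1}{254} \cdot 231\right) \left(- \frac{1}{10354}\right) = \left(41001 + \frac{231}{254}\right) \left(- \frac{1}{10354}\right) = \frac{10414485}{254} \left(- \frac{1}{10354}\right) = - \frac{10414485}{2629916}$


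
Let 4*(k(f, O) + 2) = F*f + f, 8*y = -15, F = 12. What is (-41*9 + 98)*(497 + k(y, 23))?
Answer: -4239795/32 ≈ -1.3249e+5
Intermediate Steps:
y = -15/8 (y = (⅛)*(-15) = -15/8 ≈ -1.8750)
k(f, O) = -2 + 13*f/4 (k(f, O) = -2 + (12*f + f)/4 = -2 + (13*f)/4 = -2 + 13*f/4)
(-41*9 + 98)*(497 + k(y, 23)) = (-41*9 + 98)*(497 + (-2 + (13/4)*(-15/8))) = (-369 + 98)*(497 + (-2 - 195/32)) = -271*(497 - 259/32) = -271*15645/32 = -4239795/32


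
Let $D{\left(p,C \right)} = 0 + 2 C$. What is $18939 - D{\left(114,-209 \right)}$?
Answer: $19357$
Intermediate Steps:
$D{\left(p,C \right)} = 2 C$
$18939 - D{\left(114,-209 \right)} = 18939 - 2 \left(-209\right) = 18939 - -418 = 18939 + 418 = 19357$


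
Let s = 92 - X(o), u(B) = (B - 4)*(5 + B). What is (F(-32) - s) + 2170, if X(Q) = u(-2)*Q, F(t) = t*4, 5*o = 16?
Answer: 9462/5 ≈ 1892.4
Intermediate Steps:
o = 16/5 (o = (1/5)*16 = 16/5 ≈ 3.2000)
u(B) = (-4 + B)*(5 + B)
F(t) = 4*t
X(Q) = -18*Q (X(Q) = (-20 - 2 + (-2)**2)*Q = (-20 - 2 + 4)*Q = -18*Q)
s = 748/5 (s = 92 - (-18)*16/5 = 92 - 1*(-288/5) = 92 + 288/5 = 748/5 ≈ 149.60)
(F(-32) - s) + 2170 = (4*(-32) - 1*748/5) + 2170 = (-128 - 748/5) + 2170 = -1388/5 + 2170 = 9462/5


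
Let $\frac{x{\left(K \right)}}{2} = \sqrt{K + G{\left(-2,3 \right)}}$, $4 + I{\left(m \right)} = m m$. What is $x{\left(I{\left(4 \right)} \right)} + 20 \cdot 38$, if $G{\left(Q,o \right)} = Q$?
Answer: $760 + 2 \sqrt{10} \approx 766.32$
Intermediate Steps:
$I{\left(m \right)} = -4 + m^{2}$ ($I{\left(m \right)} = -4 + m m = -4 + m^{2}$)
$x{\left(K \right)} = 2 \sqrt{-2 + K}$ ($x{\left(K \right)} = 2 \sqrt{K - 2} = 2 \sqrt{-2 + K}$)
$x{\left(I{\left(4 \right)} \right)} + 20 \cdot 38 = 2 \sqrt{-2 - \left(4 - 4^{2}\right)} + 20 \cdot 38 = 2 \sqrt{-2 + \left(-4 + 16\right)} + 760 = 2 \sqrt{-2 + 12} + 760 = 2 \sqrt{10} + 760 = 760 + 2 \sqrt{10}$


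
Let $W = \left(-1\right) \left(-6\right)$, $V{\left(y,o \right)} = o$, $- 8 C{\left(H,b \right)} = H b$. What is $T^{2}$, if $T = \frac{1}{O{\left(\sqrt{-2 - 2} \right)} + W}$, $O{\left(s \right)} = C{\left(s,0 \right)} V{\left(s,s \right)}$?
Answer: $\frac{1}{36} \approx 0.027778$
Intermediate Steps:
$C{\left(H,b \right)} = - \frac{H b}{8}$
$W = 6$
$O{\left(s \right)} = 0$ ($O{\left(s \right)} = \left(- \frac{1}{8}\right) s 0 s = 0 s = 0$)
$T = \frac{1}{6}$ ($T = \frac{1}{0 + 6} = \frac{1}{6} \approx 0.16667$)
$T^{2} = \left(\frac{1}{6}\right)^{2} = \frac{1}{36}$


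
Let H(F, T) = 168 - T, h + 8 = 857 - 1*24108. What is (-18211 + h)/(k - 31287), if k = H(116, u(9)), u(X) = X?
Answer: 20735/15564 ≈ 1.3322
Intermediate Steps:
h = -23259 (h = -8 + (857 - 1*24108) = -8 + (857 - 24108) = -8 - 23251 = -23259)
k = 159 (k = 168 - 1*9 = 168 - 9 = 159)
(-18211 + h)/(k - 31287) = (-18211 - 23259)/(159 - 31287) = -41470/(-31128) = -41470*(-1/31128) = 20735/15564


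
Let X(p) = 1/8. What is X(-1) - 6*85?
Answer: -4079/8 ≈ -509.88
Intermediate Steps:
X(p) = ⅛
X(-1) - 6*85 = ⅛ - 6*85 = ⅛ - 510 = -4079/8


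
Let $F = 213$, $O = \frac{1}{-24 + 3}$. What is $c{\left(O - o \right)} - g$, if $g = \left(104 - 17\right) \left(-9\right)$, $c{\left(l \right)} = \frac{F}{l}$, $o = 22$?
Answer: $\frac{358056}{463} \approx 773.34$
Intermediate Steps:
$O = - \frac{1}{21}$ ($O = \frac{1}{-21} = - \frac{1}{21} \approx -0.047619$)
$c{\left(l \right)} = \frac{213}{l}$
$g = -783$ ($g = 87 \left(-9\right) = -783$)
$c{\left(O - o \right)} - g = \frac{213}{- \frac{1}{21} - 22} - -783 = \frac{213}{- \frac{1}{21} - 22} + 783 = \frac{213}{- \frac{463}{21}} + 783 = 213 \left(- \frac{21}{463}\right) + 783 = - \frac{4473}{463} + 783 = \frac{358056}{463}$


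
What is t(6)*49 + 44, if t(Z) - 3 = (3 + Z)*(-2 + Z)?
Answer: 1955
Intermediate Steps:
t(Z) = 3 + (-2 + Z)*(3 + Z) (t(Z) = 3 + (3 + Z)*(-2 + Z) = 3 + (-2 + Z)*(3 + Z))
t(6)*49 + 44 = (-3 + 6 + 6**2)*49 + 44 = (-3 + 6 + 36)*49 + 44 = 39*49 + 44 = 1911 + 44 = 1955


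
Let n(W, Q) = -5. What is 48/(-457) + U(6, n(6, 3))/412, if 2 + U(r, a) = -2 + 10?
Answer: -8517/94142 ≈ -0.090470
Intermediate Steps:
U(r, a) = 6 (U(r, a) = -2 + (-2 + 10) = -2 + 8 = 6)
48/(-457) + U(6, n(6, 3))/412 = 48/(-457) + 6/412 = 48*(-1/457) + 6*(1/412) = -48/457 + 3/206 = -8517/94142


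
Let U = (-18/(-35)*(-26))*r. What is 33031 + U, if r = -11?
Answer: 1161233/35 ≈ 33178.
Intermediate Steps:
U = 5148/35 (U = (-18/(-35)*(-26))*(-11) = (-18*(-1/35)*(-26))*(-11) = ((18/35)*(-26))*(-11) = -468/35*(-11) = 5148/35 ≈ 147.09)
33031 + U = 33031 + 5148/35 = 1161233/35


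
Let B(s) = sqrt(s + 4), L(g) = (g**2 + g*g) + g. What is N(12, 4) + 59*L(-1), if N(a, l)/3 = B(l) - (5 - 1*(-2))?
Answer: 38 + 6*sqrt(2) ≈ 46.485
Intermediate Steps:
L(g) = g + 2*g**2 (L(g) = (g**2 + g**2) + g = 2*g**2 + g = g + 2*g**2)
B(s) = sqrt(4 + s)
N(a, l) = -21 + 3*sqrt(4 + l) (N(a, l) = 3*(sqrt(4 + l) - (5 - 1*(-2))) = 3*(sqrt(4 + l) - (5 + 2)) = 3*(sqrt(4 + l) - 1*7) = 3*(sqrt(4 + l) - 7) = 3*(-7 + sqrt(4 + l)) = -21 + 3*sqrt(4 + l))
N(12, 4) + 59*L(-1) = (-21 + 3*sqrt(4 + 4)) + 59*(-(1 + 2*(-1))) = (-21 + 3*sqrt(8)) + 59*(-(1 - 2)) = (-21 + 3*(2*sqrt(2))) + 59*(-1*(-1)) = (-21 + 6*sqrt(2)) + 59*1 = (-21 + 6*sqrt(2)) + 59 = 38 + 6*sqrt(2)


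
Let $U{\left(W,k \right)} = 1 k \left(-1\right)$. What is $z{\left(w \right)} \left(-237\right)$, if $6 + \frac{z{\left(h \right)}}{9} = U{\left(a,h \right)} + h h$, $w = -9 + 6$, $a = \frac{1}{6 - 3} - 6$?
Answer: $-12798$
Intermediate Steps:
$a = - \frac{17}{3}$ ($a = \frac{1}{3} - 6 = - \frac{17}{3} \approx -5.6667$)
$w = -3$
$U{\left(W,k \right)} = - k$ ($U{\left(W,k \right)} = k \left(-1\right) = - k$)
$z{\left(h \right)} = -54 - 9 h + 9 h^{2}$ ($z{\left(h \right)} = -54 + 9 \left(- h + h h\right) = -54 + 9 \left(- h + h^{2}\right) = -54 + 9 \left(h^{2} - h\right) = -54 + \left(- 9 h + 9 h^{2}\right) = -54 - 9 h + 9 h^{2}$)
$z{\left(w \right)} \left(-237\right) = \left(-54 - -27 + 9 \left(-3\right)^{2}\right) \left(-237\right) = \left(-54 + 27 + 9 \cdot 9\right) \left(-237\right) = \left(-54 + 27 + 81\right) \left(-237\right) = 54 \left(-237\right) = -12798$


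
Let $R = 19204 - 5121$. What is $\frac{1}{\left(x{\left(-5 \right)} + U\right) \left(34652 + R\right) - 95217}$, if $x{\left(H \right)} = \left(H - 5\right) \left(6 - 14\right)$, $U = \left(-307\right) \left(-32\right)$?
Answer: $\frac{1}{482576223} \approx 2.0722 \cdot 10^{-9}$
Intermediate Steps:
$U = 9824$
$R = 14083$
$x{\left(H \right)} = 40 - 8 H$ ($x{\left(H \right)} = \left(-5 + H\right) \left(-8\right) = 40 - 8 H$)
$\frac{1}{\left(x{\left(-5 \right)} + U\right) \left(34652 + R\right) - 95217} = \frac{1}{\left(\left(40 - -40\right) + 9824\right) \left(34652 + 14083\right) - 95217} = \frac{1}{\left(\left(40 + 40\right) + 9824\right) 48735 - 95217} = \frac{1}{\left(80 + 9824\right) 48735 - 95217} = \frac{1}{9904 \cdot 48735 - 95217} = \frac{1}{482671440 - 95217} = \frac{1}{482576223}$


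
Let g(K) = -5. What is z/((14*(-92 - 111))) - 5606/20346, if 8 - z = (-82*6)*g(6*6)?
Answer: 8489035/14455833 ≈ 0.58724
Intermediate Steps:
z = -2452 (z = 8 - (-82*6)*(-5) = 8 - (-492)*(-5) = 8 - 1*2460 = 8 - 2460 = -2452)
z/((14*(-92 - 111))) - 5606/20346 = -2452*1/(14*(-92 - 111)) - 5606/20346 = -2452/(14*(-203)) - 5606*1/20346 = -2452/(-2842) - 2803/10173 = -2452*(-1/2842) - 2803/10173 = 1226/1421 - 2803/10173 = 8489035/14455833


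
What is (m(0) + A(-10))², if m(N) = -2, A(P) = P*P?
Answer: 9604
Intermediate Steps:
A(P) = P²
(m(0) + A(-10))² = (-2 + (-10)²)² = (-2 + 100)² = 98² = 9604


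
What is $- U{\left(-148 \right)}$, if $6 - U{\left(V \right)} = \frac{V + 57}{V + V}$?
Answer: $- \frac{1685}{296} \approx -5.6926$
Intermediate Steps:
$U{\left(V \right)} = 6 - \frac{57 + V}{2 V}$ ($U{\left(V \right)} = 6 - \frac{V + 57}{V + V} = 6 - \frac{57 + V}{2 V}$)
$- U{\left(-148 \right)} = - \frac{-57 + 11 \left(-148\right)}{2 \left(-148\right)} = - \frac{\left(-1\right) \left(-57 - 1628\right)}{2 \cdot 148} = - \frac{\left(-1\right) \left(-1685\right)}{2 \cdot 148} = \left(-1\right) \frac{1685}{296} = - \frac{1685}{296}$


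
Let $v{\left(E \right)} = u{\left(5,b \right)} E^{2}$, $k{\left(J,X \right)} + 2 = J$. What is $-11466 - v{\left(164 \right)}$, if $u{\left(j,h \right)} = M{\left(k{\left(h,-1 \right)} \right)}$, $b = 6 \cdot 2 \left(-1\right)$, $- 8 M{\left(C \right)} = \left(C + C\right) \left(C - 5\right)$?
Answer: $1777118$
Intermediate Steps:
$k{\left(J,X \right)} = -2 + J$
$M{\left(C \right)} = - \frac{C \left(-5 + C\right)}{4}$ ($M{\left(C \right)} = - \frac{\left(C + C\right) \left(C - 5\right)}{8} = - \frac{2 C \left(-5 + C\right)}{8} = - \frac{C \left(-5 + C\right)}{4}$)
$b = -12$ ($b = 6 \left(-2\right) = -12$)
$u{\left(j,h \right)} = \frac{\left(-2 + h\right) \left(7 - h\right)}{4}$ ($u{\left(j,h \right)} = \frac{\left(-2 + h\right) \left(5 - \left(-2 + h\right)\right)}{4} = \frac{\left(-2 + h\right) \left(7 - h\right)}{4}$)
$v{\left(E \right)} = - \frac{133 E^{2}}{2}$ ($v{\left(E \right)} = - \frac{\left(-7 - 12\right) \left(-2 - 12\right)}{4} E^{2} = \left(- \frac{1}{4}\right) \left(-19\right) \left(-14\right) E^{2} = - \frac{133 E^{2}}{2}$)
$-11466 - v{\left(164 \right)} = -11466 - - \frac{133 \cdot 164^{2}}{2} = -11466 - \left(- \frac{133}{2}\right) 26896 = -11466 - -1788584 = -11466 + 1788584 = 1777118$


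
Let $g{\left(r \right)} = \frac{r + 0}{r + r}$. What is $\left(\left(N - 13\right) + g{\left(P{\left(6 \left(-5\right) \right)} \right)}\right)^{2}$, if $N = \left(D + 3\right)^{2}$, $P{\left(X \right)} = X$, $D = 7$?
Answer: $\frac{30625}{4} \approx 7656.3$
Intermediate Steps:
$g{\left(r \right)} = \frac{1}{2}$ ($g{\left(r \right)} = \frac{r}{2 r} = r \frac{1}{2 r} = \frac{1}{2}$)
$N = 100$ ($N = \left(7 + 3\right)^{2} = 10^{2} = 100$)
$\left(\left(N - 13\right) + g{\left(P{\left(6 \left(-5\right) \right)} \right)}\right)^{2} = \left(\left(100 - 13\right) + \frac{1}{2}\right)^{2} = \left(87 + \frac{1}{2}\right)^{2} = \left(\frac{175}{2}\right)^{2} = \frac{30625}{4}$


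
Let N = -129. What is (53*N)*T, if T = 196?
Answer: -1340052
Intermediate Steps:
(53*N)*T = (53*(-129))*196 = -6837*196 = -1340052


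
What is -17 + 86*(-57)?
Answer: -4919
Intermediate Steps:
-17 + 86*(-57) = -17 - 4902 = -4919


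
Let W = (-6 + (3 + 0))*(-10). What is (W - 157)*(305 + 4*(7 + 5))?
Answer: -44831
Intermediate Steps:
W = 30 (W = (-6 + 3)*(-10) = -3*(-10) = 30)
(W - 157)*(305 + 4*(7 + 5)) = (30 - 157)*(305 + 4*(7 + 5)) = -127*(305 + 4*12) = -127*(305 + 48) = -127*353 = -44831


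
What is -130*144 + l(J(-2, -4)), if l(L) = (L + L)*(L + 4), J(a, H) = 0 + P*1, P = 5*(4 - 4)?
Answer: -18720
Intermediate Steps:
P = 0 (P = 5*0 = 0)
J(a, H) = 0 (J(a, H) = 0 + 0*1 = 0 + 0 = 0)
l(L) = 2*L*(4 + L) (l(L) = (2*L)*(4 + L) = 2*L*(4 + L))
-130*144 + l(J(-2, -4)) = -130*144 + 2*0*(4 + 0) = -18720 + 2*0*4 = -18720 + 0 = -18720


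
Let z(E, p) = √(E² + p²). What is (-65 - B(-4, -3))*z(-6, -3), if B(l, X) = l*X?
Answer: -231*√5 ≈ -516.53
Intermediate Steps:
B(l, X) = X*l
(-65 - B(-4, -3))*z(-6, -3) = (-65 - (-3)*(-4))*√((-6)² + (-3)²) = (-65 - 1*12)*√(36 + 9) = (-65 - 12)*√45 = -231*√5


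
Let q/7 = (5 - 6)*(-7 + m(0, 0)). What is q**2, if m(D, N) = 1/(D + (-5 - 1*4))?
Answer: 200704/81 ≈ 2477.8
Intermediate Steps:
m(D, N) = 1/(-9 + D) (m(D, N) = 1/(D + (-5 - 4)) = 1/(D - 9) = 1/(-9 + D))
q = 448/9 (q = 7*((5 - 6)*(-7 + 1/(-9 + 0))) = 7*(-(-7 + 1/(-9))) = 7*(-(-7 - 1/9)) = 7*(-1*(-64/9)) = 7*(64/9) = 448/9 ≈ 49.778)
q**2 = (448/9)**2 = 200704/81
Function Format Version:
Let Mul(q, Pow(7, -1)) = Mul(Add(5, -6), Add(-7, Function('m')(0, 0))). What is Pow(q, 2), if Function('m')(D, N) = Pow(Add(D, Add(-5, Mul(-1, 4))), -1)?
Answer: Rational(200704, 81) ≈ 2477.8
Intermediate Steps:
Function('m')(D, N) = Pow(Add(-9, D), -1) (Function('m')(D, N) = Pow(Add(D, Add(-5, -4)), -1) = Pow(Add(D, -9), -1) = Pow(Add(-9, D), -1))
q = Rational(448, 9) (q = Mul(7, Mul(Add(5, -6), Add(-7, Pow(Add(-9, 0), -1)))) = Mul(7, Mul(-1, Add(-7, Pow(-9, -1)))) = Mul(7, Mul(-1, Add(-7, Rational(-1, 9)))) = Mul(7, Mul(-1, Rational(-64, 9))) = Mul(7, Rational(64, 9)) = Rational(448, 9) ≈ 49.778)
Pow(q, 2) = Pow(Rational(448, 9), 2) = Rational(200704, 81)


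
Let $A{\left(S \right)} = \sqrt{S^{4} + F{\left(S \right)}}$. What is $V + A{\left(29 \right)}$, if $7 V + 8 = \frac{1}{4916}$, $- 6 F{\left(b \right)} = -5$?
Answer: $- \frac{39327}{34412} + \frac{\sqrt{25462146}}{6} \approx 839.86$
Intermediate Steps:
$F{\left(b \right)} = \frac{5}{6}$ ($F{\left(b \right)} = \left(- \frac{1}{6}\right) \left(-5\right) = \frac{5}{6}$)
$V = - \frac{39327}{34412}$ ($V = - \frac{8}{7} + \frac{1}{7 \cdot 4916} = - \frac{8}{7} + \frac{1}{7} \cdot \frac{1}{4916} = - \frac{8}{7} + \frac{1}{34412} = - \frac{39327}{34412} \approx -1.1428$)
$A{\left(S \right)} = \sqrt{\frac{5}{6} + S^{4}}$ ($A{\left(S \right)} = \sqrt{S^{4} + \frac{5}{6}} = \sqrt{\frac{5}{6} + S^{4}}$)
$V + A{\left(29 \right)} = - \frac{39327}{34412} + \frac{\sqrt{30 + 36 \cdot 29^{4}}}{6} = - \frac{39327}{34412} + \frac{\sqrt{30 + 36 \cdot 707281}}{6} = - \frac{39327}{34412} + \frac{\sqrt{30 + 25462116}}{6} = - \frac{39327}{34412} + \frac{\sqrt{25462146}}{6}$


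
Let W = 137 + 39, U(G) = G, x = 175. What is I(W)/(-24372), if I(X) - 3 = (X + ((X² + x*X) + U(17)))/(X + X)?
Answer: -63025/8578944 ≈ -0.0073465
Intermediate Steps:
W = 176
I(X) = 3 + (17 + X² + 176*X)/(2*X) (I(X) = 3 + (X + ((X² + 175*X) + 17))/(X + X) = 3 + (X + (17 + X² + 175*X))/((2*X)) = 3 + (17 + X² + 176*X)*(1/(2*X)) = 3 + (17 + X² + 176*X)/(2*X))
I(W)/(-24372) = ((½)*(17 + 176*(182 + 176))/176)/(-24372) = ((½)*(1/176)*(17 + 176*358))*(-1/24372) = ((½)*(1/176)*(17 + 63008))*(-1/24372) = ((½)*(1/176)*63025)*(-1/24372) = (63025/352)*(-1/24372) = -63025/8578944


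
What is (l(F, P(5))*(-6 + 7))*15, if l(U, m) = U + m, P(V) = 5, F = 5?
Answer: 150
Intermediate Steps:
(l(F, P(5))*(-6 + 7))*15 = ((5 + 5)*(-6 + 7))*15 = (10*1)*15 = 10*15 = 150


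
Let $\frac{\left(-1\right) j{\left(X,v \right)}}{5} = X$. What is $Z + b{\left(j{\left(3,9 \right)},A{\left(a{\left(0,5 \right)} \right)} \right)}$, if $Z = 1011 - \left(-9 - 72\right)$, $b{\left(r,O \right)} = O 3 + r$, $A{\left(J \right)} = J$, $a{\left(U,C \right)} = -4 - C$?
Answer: $1050$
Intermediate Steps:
$j{\left(X,v \right)} = - 5 X$
$b{\left(r,O \right)} = r + 3 O$ ($b{\left(r,O \right)} = 3 O + r = r + 3 O$)
$Z = 1092$ ($Z = 1011 - \left(-9 - 72\right) = 1011 - -81 = 1011 + 81 = 1092$)
$Z + b{\left(j{\left(3,9 \right)},A{\left(a{\left(0,5 \right)} \right)} \right)} = 1092 + \left(\left(-5\right) 3 + 3 \left(-4 - 5\right)\right) = 1092 + \left(-15 + 3 \left(-4 - 5\right)\right) = 1092 + \left(-15 + 3 \left(-9\right)\right) = 1092 - 42 = 1050$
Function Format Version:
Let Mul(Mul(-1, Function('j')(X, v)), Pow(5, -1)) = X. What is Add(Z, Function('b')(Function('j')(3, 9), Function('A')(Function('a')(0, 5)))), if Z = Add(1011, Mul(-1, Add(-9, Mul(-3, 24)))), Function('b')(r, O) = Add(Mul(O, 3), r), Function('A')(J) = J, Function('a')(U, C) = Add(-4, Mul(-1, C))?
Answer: 1050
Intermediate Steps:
Function('j')(X, v) = Mul(-5, X)
Function('b')(r, O) = Add(r, Mul(3, O)) (Function('b')(r, O) = Add(Mul(3, O), r) = Add(r, Mul(3, O)))
Z = 1092 (Z = Add(1011, Mul(-1, Add(-9, -72))) = Add(1011, Mul(-1, -81)) = Add(1011, 81) = 1092)
Add(Z, Function('b')(Function('j')(3, 9), Function('A')(Function('a')(0, 5)))) = Add(1092, Add(Mul(-5, 3), Mul(3, Add(-4, Mul(-1, 5))))) = Add(1092, Add(-15, Mul(3, Add(-4, -5)))) = Add(1092, Add(-15, Mul(3, -9))) = Add(1092, Add(-15, -27)) = Add(1092, -42) = 1050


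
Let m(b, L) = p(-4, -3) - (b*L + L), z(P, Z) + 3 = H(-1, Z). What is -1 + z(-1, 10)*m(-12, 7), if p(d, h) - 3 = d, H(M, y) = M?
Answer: -305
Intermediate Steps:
z(P, Z) = -4 (z(P, Z) = -3 - 1 = -4)
p(d, h) = 3 + d
m(b, L) = -1 - L - L*b (m(b, L) = (3 - 4) - (b*L + L) = -1 - (L*b + L) = -1 - (L + L*b) = -1 + (-L - L*b) = -1 - L - L*b)
-1 + z(-1, 10)*m(-12, 7) = -1 - 4*(-1 - 1*7 - 1*7*(-12)) = -1 - 4*(-1 - 7 + 84) = -1 - 4*76 = -1 - 304 = -305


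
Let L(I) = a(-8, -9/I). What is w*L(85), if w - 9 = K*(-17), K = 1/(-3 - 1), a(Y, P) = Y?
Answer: -106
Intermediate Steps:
L(I) = -8
K = -¼ (K = 1/(-4) = -¼ ≈ -0.25000)
w = 53/4 (w = 9 - ¼*(-17) = 9 + 17/4 = 53/4 ≈ 13.250)
w*L(85) = (53/4)*(-8) = -106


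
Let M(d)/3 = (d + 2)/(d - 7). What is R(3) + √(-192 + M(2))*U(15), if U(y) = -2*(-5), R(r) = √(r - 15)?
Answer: 2*I*(√3 + 18*√15) ≈ 142.89*I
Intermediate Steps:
M(d) = 3*(2 + d)/(-7 + d) (M(d) = 3*((d + 2)/(d - 7)) = 3*((2 + d)/(-7 + d)) = 3*(2 + d)/(-7 + d))
R(r) = √(-15 + r)
U(y) = 10
R(3) + √(-192 + M(2))*U(15) = √(-15 + 3) + √(-192 + 3*(2 + 2)/(-7 + 2))*10 = √(-12) + √(-192 + 3*4/(-5))*10 = 2*I*√3 + √(-192 + 3*(-⅕)*4)*10 = 2*I*√3 + √(-192 - 12/5)*10 = 2*I*√3 + √(-972/5)*10 = 2*I*√3 + (18*I*√15/5)*10 = 2*I*√3 + 36*I*√15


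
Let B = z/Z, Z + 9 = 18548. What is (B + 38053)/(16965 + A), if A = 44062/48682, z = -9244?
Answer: 17171488017143/7655996992744 ≈ 2.2429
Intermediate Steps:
Z = 18539 (Z = -9 + 18548 = 18539)
B = -9244/18539 ≈ -0.49862
A = 22031/24341 (A = 44062*(1/48682) = 22031/24341 ≈ 0.90510)
(B + 38053)/(16965 + A) = (-9244/18539 + 38053)/(16965 + 22031/24341) = 705455323/(18539*(412967096/24341)) = (705455323/18539)*(24341/412967096) = 17171488017143/7655996992744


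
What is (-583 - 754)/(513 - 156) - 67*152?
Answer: -519575/51 ≈ -10188.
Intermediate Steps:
(-583 - 754)/(513 - 156) - 67*152 = -1337/357 - 10184 = -1337*1/357 - 10184 = -191/51 - 10184 = -519575/51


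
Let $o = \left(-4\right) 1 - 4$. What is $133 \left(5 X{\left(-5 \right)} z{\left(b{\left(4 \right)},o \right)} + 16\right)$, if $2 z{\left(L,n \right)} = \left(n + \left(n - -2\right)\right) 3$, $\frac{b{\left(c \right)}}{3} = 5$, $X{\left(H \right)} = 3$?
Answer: $-39767$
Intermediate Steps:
$b{\left(c \right)} = 15$ ($b{\left(c \right)} = 3 \cdot 5 = 15$)
$o = -8$ ($o = -4 - 4 = -8$)
$z{\left(L,n \right)} = 3 + 3 n$ ($z{\left(L,n \right)} = \frac{\left(n + \left(n - -2\right)\right) 3}{2} = \frac{\left(n + \left(n + 2\right)\right) 3}{2} = \frac{\left(n + \left(2 + n\right)\right) 3}{2} = \frac{\left(2 + 2 n\right) 3}{2} = \frac{6 + 6 n}{2} = 3 + 3 n$)
$133 \left(5 X{\left(-5 \right)} z{\left(b{\left(4 \right)},o \right)} + 16\right) = 133 \left(5 \cdot 3 \left(3 + 3 \left(-8\right)\right) + 16\right) = 133 \left(15 \left(3 - 24\right) + 16\right) = 133 \left(15 \left(-21\right) + 16\right) = 133 \left(-315 + 16\right) = 133 \left(-299\right) = -39767$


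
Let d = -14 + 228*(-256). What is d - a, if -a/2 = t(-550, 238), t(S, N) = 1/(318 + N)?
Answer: -16230195/278 ≈ -58382.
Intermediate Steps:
d = -58382 (d = -14 - 58368 = -58382)
a = -1/278 (a = -2/(318 + 238) = -2/556 = -2*1/556 = -1/278 ≈ -0.0035971)
d - a = -58382 - 1*(-1/278) = -58382 + 1/278 = -16230195/278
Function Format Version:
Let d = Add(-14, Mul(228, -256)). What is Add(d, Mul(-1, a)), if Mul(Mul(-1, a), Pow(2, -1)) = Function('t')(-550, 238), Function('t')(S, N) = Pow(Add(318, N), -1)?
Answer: Rational(-16230195, 278) ≈ -58382.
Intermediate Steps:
d = -58382 (d = Add(-14, -58368) = -58382)
a = Rational(-1, 278) (a = Mul(-2, Pow(Add(318, 238), -1)) = Mul(-2, Pow(556, -1)) = Mul(-2, Rational(1, 556)) = Rational(-1, 278) ≈ -0.0035971)
Add(d, Mul(-1, a)) = Add(-58382, Mul(-1, Rational(-1, 278))) = Add(-58382, Rational(1, 278)) = Rational(-16230195, 278)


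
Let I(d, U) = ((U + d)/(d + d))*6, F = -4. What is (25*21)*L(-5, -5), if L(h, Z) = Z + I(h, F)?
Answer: 210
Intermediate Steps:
I(d, U) = 3*(U + d)/d (I(d, U) = ((U + d)/((2*d)))*6 = ((U + d)*(1/(2*d)))*6 = ((U + d)/(2*d))*6 = 3*(U + d)/d)
L(h, Z) = 3 + Z - 12/h (L(h, Z) = Z + (3 + 3*(-4)/h) = Z + (3 - 12/h) = 3 + Z - 12/h)
(25*21)*L(-5, -5) = (25*21)*(3 - 5 - 12/(-5)) = 525*(3 - 5 - 12*(-1/5)) = 525*(3 - 5 + 12/5) = 525*(2/5) = 210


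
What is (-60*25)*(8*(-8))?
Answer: 96000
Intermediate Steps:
(-60*25)*(8*(-8)) = -1500*(-64) = 96000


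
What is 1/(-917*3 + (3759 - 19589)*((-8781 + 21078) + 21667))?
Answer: -1/537652871 ≈ -1.8599e-9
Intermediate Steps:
1/(-917*3 + (3759 - 19589)*((-8781 + 21078) + 21667)) = 1/(-2751 - 15830*(12297 + 21667)) = 1/(-2751 - 15830*33964) = 1/(-2751 - 537650120) = 1/(-537652871) = -1/537652871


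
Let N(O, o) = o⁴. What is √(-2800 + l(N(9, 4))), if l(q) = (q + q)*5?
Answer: 4*I*√15 ≈ 15.492*I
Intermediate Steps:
l(q) = 10*q (l(q) = (2*q)*5 = 10*q)
√(-2800 + l(N(9, 4))) = √(-2800 + 10*4⁴) = √(-2800 + 10*256) = √(-2800 + 2560) = √(-240) = 4*I*√15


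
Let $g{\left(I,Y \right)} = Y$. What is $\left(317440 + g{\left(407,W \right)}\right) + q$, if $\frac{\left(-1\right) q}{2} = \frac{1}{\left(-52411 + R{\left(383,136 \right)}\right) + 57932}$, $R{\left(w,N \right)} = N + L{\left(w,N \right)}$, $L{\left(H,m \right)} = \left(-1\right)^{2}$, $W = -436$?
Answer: $\frac{896804315}{2829} \approx 3.17 \cdot 10^{5}$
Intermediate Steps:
$L{\left(H,m \right)} = 1$
$R{\left(w,N \right)} = 1 + N$ ($R{\left(w,N \right)} = N + 1 = 1 + N$)
$q = - \frac{1}{2829}$ ($q = - \frac{2}{\left(-52411 + \left(1 + 136\right)\right) + 57932} = - \frac{2}{\left(-52411 + 137\right) + 57932} = - \frac{2}{-52274 + 57932} = - \frac{2}{5658} = \left(-2\right) \frac{1}{5658} = - \frac{1}{2829} \approx -0.00035348$)
$\left(317440 + g{\left(407,W \right)}\right) + q = \left(317440 - 436\right) - \frac{1}{2829} = 317004 - \frac{1}{2829} = \frac{896804315}{2829}$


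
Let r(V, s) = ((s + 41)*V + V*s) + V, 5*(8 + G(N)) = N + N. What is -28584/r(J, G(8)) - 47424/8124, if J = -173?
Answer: -777884/1054089 ≈ -0.73797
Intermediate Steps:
G(N) = -8 + 2*N/5 (G(N) = -8 + (N + N)/5 = -8 + (2*N)/5 = -8 + 2*N/5)
r(V, s) = V + V*s + V*(41 + s) (r(V, s) = ((41 + s)*V + V*s) + V = (V*(41 + s) + V*s) + V = (V*s + V*(41 + s)) + V = V + V*s + V*(41 + s))
-28584/r(J, G(8)) - 47424/8124 = -28584*(-1/(346*(21 + (-8 + (2/5)*8)))) - 47424/8124 = -28584*(-1/(346*(21 + (-8 + 16/5)))) - 47424*1/8124 = -28584*(-1/(346*(21 - 24/5))) - 3952/677 = -28584/(2*(-173)*(81/5)) - 3952/677 = -28584/(-28026/5) - 3952/677 = -28584*(-5/28026) - 3952/677 = 7940/1557 - 3952/677 = -777884/1054089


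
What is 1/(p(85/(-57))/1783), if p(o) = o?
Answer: -101631/85 ≈ -1195.7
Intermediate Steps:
1/(p(85/(-57))/1783) = 1/((85/(-57))/1783) = 1/((85*(-1/57))*(1/1783)) = 1/(-85/57*1/1783) = 1/(-85/101631) = -101631/85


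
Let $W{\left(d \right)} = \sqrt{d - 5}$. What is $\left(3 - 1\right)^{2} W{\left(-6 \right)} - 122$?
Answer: $-122 + 4 i \sqrt{11} \approx -122.0 + 13.266 i$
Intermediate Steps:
$W{\left(d \right)} = \sqrt{-5 + d}$
$\left(3 - 1\right)^{2} W{\left(-6 \right)} - 122 = \left(3 - 1\right)^{2} \sqrt{-5 - 6} - 122 = 2^{2} \sqrt{-11} - 122 = 4 i \sqrt{11} - 122 = -122 + 4 i \sqrt{11}$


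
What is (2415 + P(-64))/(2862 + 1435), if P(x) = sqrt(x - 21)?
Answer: 2415/4297 + I*sqrt(85)/4297 ≈ 0.56202 + 0.0021456*I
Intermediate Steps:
P(x) = sqrt(-21 + x)
(2415 + P(-64))/(2862 + 1435) = (2415 + sqrt(-21 - 64))/(2862 + 1435) = (2415 + sqrt(-85))/4297 = (2415 + I*sqrt(85))*(1/4297) = 2415/4297 + I*sqrt(85)/4297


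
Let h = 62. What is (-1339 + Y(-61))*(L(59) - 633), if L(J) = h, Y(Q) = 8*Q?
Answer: 1043217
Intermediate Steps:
L(J) = 62
(-1339 + Y(-61))*(L(59) - 633) = (-1339 + 8*(-61))*(62 - 633) = (-1339 - 488)*(-571) = -1827*(-571) = 1043217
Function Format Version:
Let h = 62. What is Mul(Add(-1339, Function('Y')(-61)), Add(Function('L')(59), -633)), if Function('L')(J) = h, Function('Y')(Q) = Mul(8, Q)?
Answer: 1043217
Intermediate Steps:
Function('L')(J) = 62
Mul(Add(-1339, Function('Y')(-61)), Add(Function('L')(59), -633)) = Mul(Add(-1339, Mul(8, -61)), Add(62, -633)) = Mul(Add(-1339, -488), -571) = Mul(-1827, -571) = 1043217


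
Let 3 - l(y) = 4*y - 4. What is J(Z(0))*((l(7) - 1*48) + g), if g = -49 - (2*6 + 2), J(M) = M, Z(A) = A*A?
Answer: 0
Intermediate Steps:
l(y) = 7 - 4*y (l(y) = 3 - (4*y - 4) = 3 - (-4 + 4*y) = 3 + (4 - 4*y) = 7 - 4*y)
Z(A) = A**2
g = -63 (g = -49 - (12 + 2) = -49 - 1*14 = -49 - 14 = -63)
J(Z(0))*((l(7) - 1*48) + g) = 0**2*(((7 - 4*7) - 1*48) - 63) = 0*(((7 - 28) - 48) - 63) = 0*((-21 - 48) - 63) = 0*(-69 - 63) = 0*(-132) = 0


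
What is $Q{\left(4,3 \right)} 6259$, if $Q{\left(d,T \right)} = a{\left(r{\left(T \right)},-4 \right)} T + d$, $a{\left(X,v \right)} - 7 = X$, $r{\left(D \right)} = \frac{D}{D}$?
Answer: $175252$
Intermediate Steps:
$r{\left(D \right)} = 1$
$a{\left(X,v \right)} = 7 + X$
$Q{\left(d,T \right)} = d + 8 T$ ($Q{\left(d,T \right)} = \left(7 + 1\right) T + d = 8 T + d = d + 8 T$)
$Q{\left(4,3 \right)} 6259 = \left(4 + 8 \cdot 3\right) 6259 = \left(4 + 24\right) 6259 = 28 \cdot 6259 = 175252$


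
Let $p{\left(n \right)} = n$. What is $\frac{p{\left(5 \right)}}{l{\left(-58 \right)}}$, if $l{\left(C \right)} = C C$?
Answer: $\frac{5}{3364} \approx 0.0014863$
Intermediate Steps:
$l{\left(C \right)} = C^{2}$
$\frac{p{\left(5 \right)}}{l{\left(-58 \right)}} = \frac{5}{\left(-58\right)^{2}} = \frac{5}{3364}$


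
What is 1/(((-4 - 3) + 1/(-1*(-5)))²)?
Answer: 25/1156 ≈ 0.021626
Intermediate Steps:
1/(((-4 - 3) + 1/(-1*(-5)))²) = 1/((-7 + 1/5)²) = 1/((-7 + ⅕)²) = 1/((-34/5)²) = 1/(1156/25) = 25/1156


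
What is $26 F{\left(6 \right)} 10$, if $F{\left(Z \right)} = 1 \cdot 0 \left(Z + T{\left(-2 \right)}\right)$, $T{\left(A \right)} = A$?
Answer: $0$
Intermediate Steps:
$F{\left(Z \right)} = 0$ ($F{\left(Z \right)} = 1 \cdot 0 \left(Z - 2\right) = 0 \left(-2 + Z\right) = 0$)
$26 F{\left(6 \right)} 10 = 26 \cdot 0 \cdot 10 = 0 \cdot 10 = 0$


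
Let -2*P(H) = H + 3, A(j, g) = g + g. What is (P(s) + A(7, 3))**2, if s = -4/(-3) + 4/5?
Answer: 10609/900 ≈ 11.788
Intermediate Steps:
A(j, g) = 2*g
s = 32/15 (s = -4*(-1/3) + 4*(1/5) = 4/3 + 4/5 = 32/15 ≈ 2.1333)
P(H) = -3/2 - H/2 (P(H) = -(H + 3)/2 = -(3 + H)/2 = -3/2 - H/2)
(P(s) + A(7, 3))**2 = ((-3/2 - 1/2*32/15) + 2*3)**2 = ((-3/2 - 16/15) + 6)**2 = (-77/30 + 6)**2 = (103/30)**2 = 10609/900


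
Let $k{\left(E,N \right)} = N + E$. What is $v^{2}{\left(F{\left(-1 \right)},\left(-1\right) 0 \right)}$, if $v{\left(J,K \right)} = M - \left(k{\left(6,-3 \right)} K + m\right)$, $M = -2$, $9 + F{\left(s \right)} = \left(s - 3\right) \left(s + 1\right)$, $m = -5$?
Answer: $9$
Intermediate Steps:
$k{\left(E,N \right)} = E + N$
$F{\left(s \right)} = -9 + \left(1 + s\right) \left(-3 + s\right)$ ($F{\left(s \right)} = -9 + \left(s - 3\right) \left(s + 1\right) = -9 + \left(-3 + s\right) \left(1 + s\right) = -9 + \left(1 + s\right) \left(-3 + s\right)$)
$v{\left(J,K \right)} = 3 - 3 K$ ($v{\left(J,K \right)} = -2 - \left(\left(6 - 3\right) K - 5\right) = -2 - \left(3 K - 5\right) = -2 - \left(-5 + 3 K\right) = 3 - 3 K$)
$v^{2}{\left(F{\left(-1 \right)},\left(-1\right) 0 \right)} = \left(3 - 3 \left(\left(-1\right) 0\right)\right)^{2} = \left(3 - 0\right)^{2} = \left(3 + 0\right)^{2} = 3^{2} = 9$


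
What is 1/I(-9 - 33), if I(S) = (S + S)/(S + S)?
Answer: 1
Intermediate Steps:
I(S) = 1 (I(S) = (2*S)/((2*S)) = (2*S)*(1/(2*S)) = 1)
1/I(-9 - 33) = 1/1 = 1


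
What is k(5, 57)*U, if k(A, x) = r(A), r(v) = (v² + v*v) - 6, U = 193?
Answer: 8492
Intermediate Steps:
r(v) = -6 + 2*v² (r(v) = (v² + v²) - 6 = 2*v² - 6 = -6 + 2*v²)
k(A, x) = -6 + 2*A²
k(5, 57)*U = (-6 + 2*5²)*193 = (-6 + 2*25)*193 = (-6 + 50)*193 = 44*193 = 8492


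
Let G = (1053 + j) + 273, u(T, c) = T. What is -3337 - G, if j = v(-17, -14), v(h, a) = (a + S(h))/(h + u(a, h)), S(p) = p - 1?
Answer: -144585/31 ≈ -4664.0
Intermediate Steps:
S(p) = -1 + p
v(h, a) = (-1 + a + h)/(a + h) (v(h, a) = (a + (-1 + h))/(h + a) = (-1 + a + h)/(a + h))
j = 32/31 (j = (-1 - 14 - 17)/(-14 - 17) = -32/(-31) = -1/31*(-32) = 32/31 ≈ 1.0323)
G = 41138/31 (G = (1053 + 32/31) + 273 = 32675/31 + 273 = 41138/31 ≈ 1327.0)
-3337 - G = -3337 - 1*41138/31 = -3337 - 41138/31 = -144585/31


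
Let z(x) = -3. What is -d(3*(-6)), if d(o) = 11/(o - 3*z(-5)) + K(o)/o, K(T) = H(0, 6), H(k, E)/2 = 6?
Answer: 17/9 ≈ 1.8889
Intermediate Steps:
H(k, E) = 12 (H(k, E) = 2*6 = 12)
K(T) = 12
d(o) = 11/(9 + o) + 12/o (d(o) = 11/(o - 3*(-3)) + 12/o = 11/(o + 9) + 12/o = 11/(9 + o) + 12/o)
-d(3*(-6)) = -(108 + 23*(3*(-6)))/((3*(-6))*(9 + 3*(-6))) = -(108 + 23*(-18))/((-18)*(9 - 18)) = -(-1)*(108 - 414)/(18*(-9)) = -(-1)*(-1)*(-306)/(18*9) = -1*(-17/9) = 17/9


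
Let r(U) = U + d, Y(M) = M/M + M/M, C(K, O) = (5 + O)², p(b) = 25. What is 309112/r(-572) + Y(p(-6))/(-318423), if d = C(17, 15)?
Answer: -24607092680/13692189 ≈ -1797.2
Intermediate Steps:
d = 400 (d = (5 + 15)² = 20² = 400)
Y(M) = 2 (Y(M) = 1 + 1 = 2)
r(U) = 400 + U (r(U) = U + 400 = 400 + U)
309112/r(-572) + Y(p(-6))/(-318423) = 309112/(400 - 572) + 2/(-318423) = 309112/(-172) + 2*(-1/318423) = 309112*(-1/172) - 2/318423 = -77278/43 - 2/318423 = -24607092680/13692189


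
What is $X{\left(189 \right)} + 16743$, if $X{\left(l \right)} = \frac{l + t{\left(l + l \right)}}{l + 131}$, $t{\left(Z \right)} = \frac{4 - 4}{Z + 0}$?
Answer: $\frac{5357949}{320} \approx 16744.0$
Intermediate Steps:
$t{\left(Z \right)} = 0$ ($t{\left(Z \right)} = \frac{0}{Z} = 0$)
$X{\left(l \right)} = \frac{l}{131 + l}$ ($X{\left(l \right)} = \frac{l + 0}{l + 131} = \frac{l}{131 + l}$)
$X{\left(189 \right)} + 16743 = \frac{189}{131 + 189} + 16743 = \frac{189}{320} + 16743 = \frac{5357949}{320}$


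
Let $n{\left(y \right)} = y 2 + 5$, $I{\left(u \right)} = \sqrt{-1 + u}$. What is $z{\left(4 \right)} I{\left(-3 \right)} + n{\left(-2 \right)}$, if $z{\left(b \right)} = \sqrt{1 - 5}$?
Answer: $-3$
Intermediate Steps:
$n{\left(y \right)} = 5 + 2 y$ ($n{\left(y \right)} = 2 y + 5 = 5 + 2 y$)
$z{\left(b \right)} = 2 i$ ($z{\left(b \right)} = \sqrt{-4} = 2 i$)
$z{\left(4 \right)} I{\left(-3 \right)} + n{\left(-2 \right)} = 2 i \sqrt{-1 - 3} + \left(5 + 2 \left(-2\right)\right) = 2 i \sqrt{-4} + \left(5 - 4\right) = 2 i 2 i + 1 = -4 + 1 = -3$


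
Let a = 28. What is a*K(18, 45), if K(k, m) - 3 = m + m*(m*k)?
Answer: 1021944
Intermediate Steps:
K(k, m) = 3 + m + k*m**2 (K(k, m) = 3 + (m + m*(m*k)) = 3 + (m + m*(k*m)) = 3 + (m + k*m**2) = 3 + m + k*m**2)
a*K(18, 45) = 28*(3 + 45 + 18*45**2) = 28*(3 + 45 + 18*2025) = 28*(3 + 45 + 36450) = 28*36498 = 1021944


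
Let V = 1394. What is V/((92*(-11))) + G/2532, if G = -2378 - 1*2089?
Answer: -670851/213532 ≈ -3.1417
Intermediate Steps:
G = -4467 (G = -2378 - 2089 = -4467)
V/((92*(-11))) + G/2532 = 1394/((92*(-11))) - 4467/2532 = 1394/(-1012) - 4467*1/2532 = 1394*(-1/1012) - 1489/844 = -697/506 - 1489/844 = -670851/213532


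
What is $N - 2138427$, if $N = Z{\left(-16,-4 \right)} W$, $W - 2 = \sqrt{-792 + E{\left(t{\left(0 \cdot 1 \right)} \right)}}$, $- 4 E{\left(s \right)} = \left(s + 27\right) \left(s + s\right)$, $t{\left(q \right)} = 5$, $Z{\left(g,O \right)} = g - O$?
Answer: $-2138451 - 24 i \sqrt{218} \approx -2.1385 \cdot 10^{6} - 354.36 i$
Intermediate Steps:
$E{\left(s \right)} = - \frac{s \left(27 + s\right)}{2}$ ($E{\left(s \right)} = - \frac{\left(s + 27\right) \left(s + s\right)}{4} = - \frac{\left(27 + s\right) 2 s}{4} = - \frac{2 s \left(27 + s\right)}{4} = - \frac{s \left(27 + s\right)}{2}$)
$W = 2 + 2 i \sqrt{218}$ ($W = 2 + \sqrt{-792 - \frac{5 \left(27 + 5\right)}{2}} = 2 + \sqrt{-792 - \frac{5}{2} \cdot 32} = 2 + \sqrt{-792 - 80} = 2 + \sqrt{-872} = 2 + 2 i \sqrt{218} \approx 2.0 + 29.53 i$)
$N = -24 - 24 i \sqrt{218}$ ($N = \left(-16 - -4\right) \left(2 + 2 i \sqrt{218}\right) = \left(-16 + 4\right) \left(2 + 2 i \sqrt{218}\right) = - 12 \left(2 + 2 i \sqrt{218}\right) = -24 - 24 i \sqrt{218} \approx -24.0 - 354.36 i$)
$N - 2138427 = \left(-24 - 24 i \sqrt{218}\right) - 2138427 = -2138451 - 24 i \sqrt{218}$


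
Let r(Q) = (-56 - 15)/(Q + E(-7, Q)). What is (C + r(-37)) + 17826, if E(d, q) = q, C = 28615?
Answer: 3436705/74 ≈ 46442.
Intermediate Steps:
r(Q) = -71/(2*Q) (r(Q) = (-56 - 15)/(Q + Q) = -71*1/(2*Q) = -71/(2*Q))
(C + r(-37)) + 17826 = (28615 - 71/2/(-37)) + 17826 = (28615 - 71/2*(-1/37)) + 17826 = (28615 + 71/74) + 17826 = 2117581/74 + 17826 = 3436705/74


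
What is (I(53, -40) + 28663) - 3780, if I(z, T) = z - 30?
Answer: 24906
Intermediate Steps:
I(z, T) = -30 + z
(I(53, -40) + 28663) - 3780 = ((-30 + 53) + 28663) - 3780 = (23 + 28663) - 3780 = 28686 - 3780 = 24906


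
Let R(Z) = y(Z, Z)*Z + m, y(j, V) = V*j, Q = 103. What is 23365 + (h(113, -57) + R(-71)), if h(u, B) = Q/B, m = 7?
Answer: -19068826/57 ≈ -3.3454e+5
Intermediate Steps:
h(u, B) = 103/B
R(Z) = 7 + Z³ (R(Z) = (Z*Z)*Z + 7 = Z²*Z + 7 = Z³ + 7 = 7 + Z³)
23365 + (h(113, -57) + R(-71)) = 23365 + (103/(-57) + (7 + (-71)³)) = 23365 + (103*(-1/57) + (7 - 357911)) = 23365 + (-103/57 - 357904) = 23365 - 20400631/57 = -19068826/57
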